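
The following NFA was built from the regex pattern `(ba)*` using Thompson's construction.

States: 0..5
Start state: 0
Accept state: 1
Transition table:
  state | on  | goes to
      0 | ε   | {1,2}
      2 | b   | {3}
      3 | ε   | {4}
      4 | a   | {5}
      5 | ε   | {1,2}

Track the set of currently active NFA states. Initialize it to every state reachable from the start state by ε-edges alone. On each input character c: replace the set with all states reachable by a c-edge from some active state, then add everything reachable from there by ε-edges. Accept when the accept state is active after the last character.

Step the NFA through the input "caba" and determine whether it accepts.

Answer: REJECT

Derivation:
start: ε-closure({0}) = {0,1,2}
'c' @ 1: {}  — state set empty
rest 'aba' ignored (set empty)
end set {} — state 1 not in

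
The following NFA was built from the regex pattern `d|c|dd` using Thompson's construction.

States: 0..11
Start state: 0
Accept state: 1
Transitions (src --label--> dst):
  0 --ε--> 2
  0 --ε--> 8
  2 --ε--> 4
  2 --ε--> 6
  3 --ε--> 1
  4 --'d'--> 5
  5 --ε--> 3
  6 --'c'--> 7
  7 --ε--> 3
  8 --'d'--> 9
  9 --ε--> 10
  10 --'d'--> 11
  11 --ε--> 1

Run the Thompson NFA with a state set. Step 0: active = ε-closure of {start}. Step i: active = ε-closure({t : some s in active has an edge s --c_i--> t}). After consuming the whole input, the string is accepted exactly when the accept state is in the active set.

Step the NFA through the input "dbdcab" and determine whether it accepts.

S₀ = ε-closure({0}) = {0,2,4,6,8}
'd' @ 1: {1,3,5,9,10}  ✓accept
'b' @ 2: {}  — dead — no transitions
rest 'dcab' ignored (set empty)
after full input: {}  (accept=1 not in)

Answer: REJECT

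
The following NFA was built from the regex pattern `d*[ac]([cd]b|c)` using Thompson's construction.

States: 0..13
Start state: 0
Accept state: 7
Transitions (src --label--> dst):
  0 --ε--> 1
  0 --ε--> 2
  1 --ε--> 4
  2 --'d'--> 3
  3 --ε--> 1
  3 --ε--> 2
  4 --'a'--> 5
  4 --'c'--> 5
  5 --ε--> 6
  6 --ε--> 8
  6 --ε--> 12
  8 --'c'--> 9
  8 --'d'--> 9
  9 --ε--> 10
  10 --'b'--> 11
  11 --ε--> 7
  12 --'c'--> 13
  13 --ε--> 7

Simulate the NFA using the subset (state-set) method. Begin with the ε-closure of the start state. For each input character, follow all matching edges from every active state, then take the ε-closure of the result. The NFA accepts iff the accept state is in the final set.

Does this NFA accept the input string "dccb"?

initial (ε-close {0}): {0,1,2,4}
'd' @ 1: {1,2,3,4}
'c' @ 2: {5,6,8,12}
'c' @ 3: {7,9,10,13}  (accept∈set)
'b' @ 4: {7,11}  (accept∈set)
after full input: {7,11}  (accept=7 in)

Answer: ACCEPT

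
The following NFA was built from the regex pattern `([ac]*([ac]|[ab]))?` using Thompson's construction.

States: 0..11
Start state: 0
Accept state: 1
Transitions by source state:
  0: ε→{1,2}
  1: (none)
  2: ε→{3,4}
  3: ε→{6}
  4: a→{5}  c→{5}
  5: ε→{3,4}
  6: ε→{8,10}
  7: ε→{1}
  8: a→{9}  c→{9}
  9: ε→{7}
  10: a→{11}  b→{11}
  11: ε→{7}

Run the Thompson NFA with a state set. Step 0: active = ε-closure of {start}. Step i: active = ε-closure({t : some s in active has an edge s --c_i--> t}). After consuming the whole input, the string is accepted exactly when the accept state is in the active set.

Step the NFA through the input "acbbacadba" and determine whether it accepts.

start: ε-closure({0}) = {0,1,2,3,4,6,8,10}
'a' @ 1: {1,3,4,5,6,7,8,9,10,11}  ✓accept
'c' @ 2: {1,3,4,5,6,7,8,9,10}  ✓accept
'b' @ 3: {1,7,11}  ✓accept
'b' @ 4: {}  — no active states
rest 'acadba' ignored (set empty)
after full input: {}  (accept=1 not in)

Answer: REJECT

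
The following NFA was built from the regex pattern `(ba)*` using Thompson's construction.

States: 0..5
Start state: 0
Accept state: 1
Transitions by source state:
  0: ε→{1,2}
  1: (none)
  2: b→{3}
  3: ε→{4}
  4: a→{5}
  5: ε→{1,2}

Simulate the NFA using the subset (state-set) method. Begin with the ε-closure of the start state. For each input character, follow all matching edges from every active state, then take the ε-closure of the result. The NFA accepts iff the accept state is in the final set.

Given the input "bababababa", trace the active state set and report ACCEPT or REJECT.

start: ε-closure({0}) = {0,1,2}
'b' @ 1: {3,4}
'a' @ 2: {1,2,5}  ✓accept
'b' @ 3: {3,4}
'a' @ 4: {1,2,5}  ✓accept
'b' @ 5: {3,4}
'a' @ 6: {1,2,5}  ✓accept
'b' @ 7: {3,4}
'a' @ 8: {1,2,5}  ✓accept
'b' @ 9: {3,4}
'a' @ 10: {1,2,5}  ✓accept
final: {1,2,5}; accept 1 in set

Answer: ACCEPT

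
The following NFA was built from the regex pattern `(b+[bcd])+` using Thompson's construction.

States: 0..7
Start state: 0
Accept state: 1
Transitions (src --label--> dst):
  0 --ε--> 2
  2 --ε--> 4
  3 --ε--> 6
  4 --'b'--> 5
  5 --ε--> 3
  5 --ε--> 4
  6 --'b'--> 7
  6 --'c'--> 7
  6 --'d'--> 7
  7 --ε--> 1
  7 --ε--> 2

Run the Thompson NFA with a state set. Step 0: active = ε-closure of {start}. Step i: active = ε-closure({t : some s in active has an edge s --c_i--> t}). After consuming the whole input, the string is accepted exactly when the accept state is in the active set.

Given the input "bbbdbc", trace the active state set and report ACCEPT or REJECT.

start: ε-closure({0}) = {0,2,4}
'b' @ 1: {3,4,5,6}
'b' @ 2: {1,2,3,4,5,6,7}  ✓accept
'b' @ 3: {1,2,3,4,5,6,7}  ✓accept
'd' @ 4: {1,2,4,7}  ✓accept
'b' @ 5: {3,4,5,6}
'c' @ 6: {1,2,4,7}  ✓accept
end set {1,2,4,7} — state 1 in

Answer: ACCEPT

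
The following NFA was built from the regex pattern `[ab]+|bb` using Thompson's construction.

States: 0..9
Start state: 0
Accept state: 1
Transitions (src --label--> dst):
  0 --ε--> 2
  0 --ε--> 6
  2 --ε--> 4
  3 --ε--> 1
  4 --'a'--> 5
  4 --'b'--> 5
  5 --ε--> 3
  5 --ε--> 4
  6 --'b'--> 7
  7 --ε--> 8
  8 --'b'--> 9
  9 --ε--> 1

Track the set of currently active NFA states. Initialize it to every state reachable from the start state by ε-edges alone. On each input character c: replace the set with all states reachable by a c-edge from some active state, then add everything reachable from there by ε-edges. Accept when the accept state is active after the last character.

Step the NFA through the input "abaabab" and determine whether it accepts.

start: ε-closure({0}) = {0,2,4,6}
'a' @ 1: {1,3,4,5}  ✓accept
'b' @ 2: {1,3,4,5}  ✓accept
'a' @ 3: {1,3,4,5}  ✓accept
'a' @ 4: {1,3,4,5}  ✓accept
'b' @ 5: {1,3,4,5}  ✓accept
'a' @ 6: {1,3,4,5}  ✓accept
'b' @ 7: {1,3,4,5}  ✓accept
end set {1,3,4,5} — state 1 in

Answer: ACCEPT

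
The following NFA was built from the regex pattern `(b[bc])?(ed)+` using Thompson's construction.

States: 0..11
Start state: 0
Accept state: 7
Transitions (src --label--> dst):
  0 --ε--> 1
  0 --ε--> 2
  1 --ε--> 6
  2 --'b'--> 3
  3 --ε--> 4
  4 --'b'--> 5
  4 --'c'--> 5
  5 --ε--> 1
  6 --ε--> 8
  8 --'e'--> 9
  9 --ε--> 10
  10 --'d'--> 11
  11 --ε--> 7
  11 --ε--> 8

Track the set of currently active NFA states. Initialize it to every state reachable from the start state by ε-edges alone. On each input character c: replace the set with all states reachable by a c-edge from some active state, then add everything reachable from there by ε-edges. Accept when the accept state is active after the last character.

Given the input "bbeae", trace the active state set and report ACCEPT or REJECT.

initial (ε-close {0}): {0,1,2,6,8}
'b' @ 1: {3,4}
'b' @ 2: {1,5,6,8}
'e' @ 3: {9,10}
'a' @ 4: {}  — state set empty
rest 'e' ignored (set empty)
end set {} — state 7 not in

Answer: REJECT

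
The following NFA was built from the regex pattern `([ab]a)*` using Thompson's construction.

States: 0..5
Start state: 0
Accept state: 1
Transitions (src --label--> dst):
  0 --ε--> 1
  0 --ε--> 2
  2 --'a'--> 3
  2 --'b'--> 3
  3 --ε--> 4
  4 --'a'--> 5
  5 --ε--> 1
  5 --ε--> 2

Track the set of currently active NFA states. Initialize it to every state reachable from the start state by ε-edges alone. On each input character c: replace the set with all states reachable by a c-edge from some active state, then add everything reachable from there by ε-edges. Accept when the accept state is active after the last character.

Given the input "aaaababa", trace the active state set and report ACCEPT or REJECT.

Answer: ACCEPT

Steps:
start: ε-closure({0}) = {0,1,2}
'a' @ 1: {3,4}
'a' @ 2: {1,2,5}  ✓accept
'a' @ 3: {3,4}
'a' @ 4: {1,2,5}  ✓accept
'b' @ 5: {3,4}
'a' @ 6: {1,2,5}  ✓accept
'b' @ 7: {3,4}
'a' @ 8: {1,2,5}  ✓accept
final: {1,2,5}; accept 1 in set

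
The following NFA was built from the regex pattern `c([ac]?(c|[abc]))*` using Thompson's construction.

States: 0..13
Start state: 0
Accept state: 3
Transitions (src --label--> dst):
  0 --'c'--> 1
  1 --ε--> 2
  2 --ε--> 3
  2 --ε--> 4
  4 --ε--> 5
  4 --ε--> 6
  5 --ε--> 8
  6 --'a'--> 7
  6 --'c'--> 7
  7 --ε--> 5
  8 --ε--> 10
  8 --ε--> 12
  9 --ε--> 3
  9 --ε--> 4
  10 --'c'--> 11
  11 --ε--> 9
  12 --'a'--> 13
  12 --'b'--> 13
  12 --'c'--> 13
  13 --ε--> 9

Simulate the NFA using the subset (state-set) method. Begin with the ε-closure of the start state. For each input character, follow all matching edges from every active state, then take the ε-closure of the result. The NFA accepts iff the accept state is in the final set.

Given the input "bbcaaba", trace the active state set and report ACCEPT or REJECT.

S₀ = ε-closure({0}) = {0}
'b' @ 1: {}  — no active states
rest 'bcaaba' ignored (set empty)
final: {}; accept 3 not in set

Answer: REJECT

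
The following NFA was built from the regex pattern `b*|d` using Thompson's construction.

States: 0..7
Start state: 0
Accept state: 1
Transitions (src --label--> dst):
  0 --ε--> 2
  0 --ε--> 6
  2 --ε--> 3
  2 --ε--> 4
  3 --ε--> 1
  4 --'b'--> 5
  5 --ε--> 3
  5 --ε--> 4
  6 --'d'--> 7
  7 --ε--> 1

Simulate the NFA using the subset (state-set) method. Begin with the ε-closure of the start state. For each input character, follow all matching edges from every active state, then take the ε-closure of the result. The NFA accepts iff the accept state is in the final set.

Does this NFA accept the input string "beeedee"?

Answer: REJECT

Steps:
S₀ = ε-closure({0}) = {0,1,2,3,4,6}
'b' @ 1: {1,3,4,5}  [accepting]
'e' @ 2: {}  — no active states
rest 'eedee' ignored (set empty)
after full input: {}  (accept=1 not in)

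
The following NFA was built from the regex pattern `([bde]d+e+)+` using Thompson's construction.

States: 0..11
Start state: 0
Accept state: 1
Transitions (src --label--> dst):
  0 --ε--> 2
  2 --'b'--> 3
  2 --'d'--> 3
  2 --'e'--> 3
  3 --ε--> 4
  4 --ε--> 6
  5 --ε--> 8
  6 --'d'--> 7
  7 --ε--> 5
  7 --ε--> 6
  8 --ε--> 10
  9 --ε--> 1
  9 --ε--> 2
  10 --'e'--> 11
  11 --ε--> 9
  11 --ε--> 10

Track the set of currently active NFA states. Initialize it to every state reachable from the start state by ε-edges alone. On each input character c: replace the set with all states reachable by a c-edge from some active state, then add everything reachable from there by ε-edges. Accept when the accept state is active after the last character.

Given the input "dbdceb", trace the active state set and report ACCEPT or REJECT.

initial (ε-close {0}): {0,2}
'd' @ 1: {3,4,6}
'b' @ 2: {}  — dead — no transitions
rest 'dceb' ignored (set empty)
final: {}; accept 1 not in set

Answer: REJECT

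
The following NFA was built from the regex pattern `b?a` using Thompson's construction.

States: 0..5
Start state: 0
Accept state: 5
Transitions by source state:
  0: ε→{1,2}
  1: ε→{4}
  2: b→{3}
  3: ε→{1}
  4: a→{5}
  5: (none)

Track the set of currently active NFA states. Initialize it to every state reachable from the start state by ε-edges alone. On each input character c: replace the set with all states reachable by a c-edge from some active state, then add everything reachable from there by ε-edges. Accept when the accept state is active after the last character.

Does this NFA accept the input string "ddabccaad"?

start: ε-closure({0}) = {0,1,2,4}
'd' @ 1: {}  — dead — no transitions
rest 'dabccaad' ignored (set empty)
end set {} — state 5 not in

Answer: REJECT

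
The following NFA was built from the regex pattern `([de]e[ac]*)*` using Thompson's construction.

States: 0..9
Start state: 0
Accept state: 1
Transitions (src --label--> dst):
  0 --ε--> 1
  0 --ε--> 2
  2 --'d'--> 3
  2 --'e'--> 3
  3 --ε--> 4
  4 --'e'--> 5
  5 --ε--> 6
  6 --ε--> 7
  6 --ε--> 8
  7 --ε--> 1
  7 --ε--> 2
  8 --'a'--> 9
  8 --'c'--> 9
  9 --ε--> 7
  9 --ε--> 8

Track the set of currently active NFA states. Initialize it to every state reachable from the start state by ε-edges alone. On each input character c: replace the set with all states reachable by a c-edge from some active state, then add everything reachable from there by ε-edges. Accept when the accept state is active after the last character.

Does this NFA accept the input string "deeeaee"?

initial (ε-close {0}): {0,1,2}
'd' @ 1: {3,4}
'e' @ 2: {1,2,5,6,7,8}  ✓accept
'e' @ 3: {3,4}
'e' @ 4: {1,2,5,6,7,8}  ✓accept
'a' @ 5: {1,2,7,8,9}  ✓accept
'e' @ 6: {3,4}
'e' @ 7: {1,2,5,6,7,8}  ✓accept
after full input: {1,2,5,6,7,8}  (accept=1 in)

Answer: ACCEPT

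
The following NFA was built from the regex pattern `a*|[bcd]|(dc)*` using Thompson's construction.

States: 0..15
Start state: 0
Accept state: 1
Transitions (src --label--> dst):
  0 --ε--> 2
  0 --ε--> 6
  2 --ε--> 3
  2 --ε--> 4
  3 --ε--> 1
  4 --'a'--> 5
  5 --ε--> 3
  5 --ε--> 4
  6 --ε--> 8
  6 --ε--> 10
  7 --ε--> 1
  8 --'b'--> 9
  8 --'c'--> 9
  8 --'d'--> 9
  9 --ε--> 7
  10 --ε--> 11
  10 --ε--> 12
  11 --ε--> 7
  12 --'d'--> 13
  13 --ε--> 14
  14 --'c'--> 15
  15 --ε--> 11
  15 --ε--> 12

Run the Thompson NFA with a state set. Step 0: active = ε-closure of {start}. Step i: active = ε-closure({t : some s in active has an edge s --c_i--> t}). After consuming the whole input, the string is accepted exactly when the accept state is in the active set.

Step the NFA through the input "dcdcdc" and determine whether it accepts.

start: ε-closure({0}) = {0,1,2,3,4,6,7,8,10,11,12}
'd' @ 1: {1,7,9,13,14}  (accept∈set)
'c' @ 2: {1,7,11,12,15}  (accept∈set)
'd' @ 3: {13,14}
'c' @ 4: {1,7,11,12,15}  (accept∈set)
'd' @ 5: {13,14}
'c' @ 6: {1,7,11,12,15}  (accept∈set)
final: {1,7,11,12,15}; accept 1 in set

Answer: ACCEPT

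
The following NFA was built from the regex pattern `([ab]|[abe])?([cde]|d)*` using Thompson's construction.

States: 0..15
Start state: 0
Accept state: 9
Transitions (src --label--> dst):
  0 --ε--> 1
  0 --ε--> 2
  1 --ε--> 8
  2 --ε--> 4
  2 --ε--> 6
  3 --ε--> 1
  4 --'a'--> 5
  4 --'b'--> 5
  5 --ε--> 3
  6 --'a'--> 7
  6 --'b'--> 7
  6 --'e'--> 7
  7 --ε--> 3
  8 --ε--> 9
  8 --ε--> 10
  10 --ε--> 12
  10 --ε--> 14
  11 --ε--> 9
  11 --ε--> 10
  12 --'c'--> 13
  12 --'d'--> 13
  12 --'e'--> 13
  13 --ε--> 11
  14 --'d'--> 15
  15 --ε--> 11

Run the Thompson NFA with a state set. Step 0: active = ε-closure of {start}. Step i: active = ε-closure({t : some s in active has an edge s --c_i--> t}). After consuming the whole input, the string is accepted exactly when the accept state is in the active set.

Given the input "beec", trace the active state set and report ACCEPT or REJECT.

Answer: ACCEPT

Derivation:
start: ε-closure({0}) = {0,1,2,4,6,8,9,10,12,14}
'b' @ 1: {1,3,5,7,8,9,10,12,14}  (accept∈set)
'e' @ 2: {9,10,11,12,13,14}  (accept∈set)
'e' @ 3: {9,10,11,12,13,14}  (accept∈set)
'c' @ 4: {9,10,11,12,13,14}  (accept∈set)
after full input: {9,10,11,12,13,14}  (accept=9 in)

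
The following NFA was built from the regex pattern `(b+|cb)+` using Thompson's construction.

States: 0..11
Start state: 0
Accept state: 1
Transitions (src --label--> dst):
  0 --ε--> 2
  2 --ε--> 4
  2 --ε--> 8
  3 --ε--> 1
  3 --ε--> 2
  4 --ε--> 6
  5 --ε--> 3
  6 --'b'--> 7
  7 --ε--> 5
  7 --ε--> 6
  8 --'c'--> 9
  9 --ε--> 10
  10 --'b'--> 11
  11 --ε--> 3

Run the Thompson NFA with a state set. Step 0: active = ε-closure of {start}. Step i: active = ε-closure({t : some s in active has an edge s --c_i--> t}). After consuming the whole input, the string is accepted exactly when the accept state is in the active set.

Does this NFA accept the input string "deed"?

Answer: REJECT

Derivation:
initial (ε-close {0}): {0,2,4,6,8}
'd' @ 1: {}  — state set empty
rest 'eed' ignored (set empty)
after full input: {}  (accept=1 not in)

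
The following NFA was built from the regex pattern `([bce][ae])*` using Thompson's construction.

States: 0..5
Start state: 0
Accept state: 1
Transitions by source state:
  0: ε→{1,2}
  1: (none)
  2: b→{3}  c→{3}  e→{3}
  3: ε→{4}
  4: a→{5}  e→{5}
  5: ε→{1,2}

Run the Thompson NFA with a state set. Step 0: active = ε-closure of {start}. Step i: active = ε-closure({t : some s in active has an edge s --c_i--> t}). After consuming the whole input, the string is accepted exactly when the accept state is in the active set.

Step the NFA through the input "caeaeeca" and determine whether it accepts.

initial (ε-close {0}): {0,1,2}
'c' @ 1: {3,4}
'a' @ 2: {1,2,5}  (accept∈set)
'e' @ 3: {3,4}
'a' @ 4: {1,2,5}  (accept∈set)
'e' @ 5: {3,4}
'e' @ 6: {1,2,5}  (accept∈set)
'c' @ 7: {3,4}
'a' @ 8: {1,2,5}  (accept∈set)
final: {1,2,5}; accept 1 in set

Answer: ACCEPT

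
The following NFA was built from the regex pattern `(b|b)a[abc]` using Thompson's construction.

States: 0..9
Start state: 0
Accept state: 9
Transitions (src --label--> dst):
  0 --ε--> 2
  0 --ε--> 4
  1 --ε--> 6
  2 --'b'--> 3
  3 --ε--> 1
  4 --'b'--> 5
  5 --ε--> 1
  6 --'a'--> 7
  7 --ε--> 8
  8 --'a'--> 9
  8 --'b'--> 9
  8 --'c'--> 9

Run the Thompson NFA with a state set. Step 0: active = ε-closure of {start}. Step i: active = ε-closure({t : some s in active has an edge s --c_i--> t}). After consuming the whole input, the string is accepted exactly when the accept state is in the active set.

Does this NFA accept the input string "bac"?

initial (ε-close {0}): {0,2,4}
'b' @ 1: {1,3,5,6}
'a' @ 2: {7,8}
'c' @ 3: {9}  [accepting]
final: {9}; accept 9 in set

Answer: ACCEPT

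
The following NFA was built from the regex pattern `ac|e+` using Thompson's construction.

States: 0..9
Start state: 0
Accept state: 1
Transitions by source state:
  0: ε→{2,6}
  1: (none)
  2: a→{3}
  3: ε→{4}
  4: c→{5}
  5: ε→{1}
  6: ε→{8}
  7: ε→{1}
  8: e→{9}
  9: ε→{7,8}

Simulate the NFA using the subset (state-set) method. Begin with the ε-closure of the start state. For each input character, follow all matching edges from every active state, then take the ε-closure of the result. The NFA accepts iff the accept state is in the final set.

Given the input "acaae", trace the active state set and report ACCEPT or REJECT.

Answer: REJECT

Steps:
S₀ = ε-closure({0}) = {0,2,6,8}
'a' @ 1: {3,4}
'c' @ 2: {1,5}  [accepting]
'a' @ 3: {}  — no active states
rest 'ae' ignored (set empty)
end set {} — state 1 not in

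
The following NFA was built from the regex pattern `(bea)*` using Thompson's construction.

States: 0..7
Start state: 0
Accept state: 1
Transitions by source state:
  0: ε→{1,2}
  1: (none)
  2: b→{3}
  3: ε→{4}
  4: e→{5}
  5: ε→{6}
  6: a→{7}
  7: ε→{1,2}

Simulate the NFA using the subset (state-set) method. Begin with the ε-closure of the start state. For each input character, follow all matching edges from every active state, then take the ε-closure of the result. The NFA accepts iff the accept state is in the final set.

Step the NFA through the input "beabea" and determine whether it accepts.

start: ε-closure({0}) = {0,1,2}
'b' @ 1: {3,4}
'e' @ 2: {5,6}
'a' @ 3: {1,2,7}  ✓accept
'b' @ 4: {3,4}
'e' @ 5: {5,6}
'a' @ 6: {1,2,7}  ✓accept
after full input: {1,2,7}  (accept=1 in)

Answer: ACCEPT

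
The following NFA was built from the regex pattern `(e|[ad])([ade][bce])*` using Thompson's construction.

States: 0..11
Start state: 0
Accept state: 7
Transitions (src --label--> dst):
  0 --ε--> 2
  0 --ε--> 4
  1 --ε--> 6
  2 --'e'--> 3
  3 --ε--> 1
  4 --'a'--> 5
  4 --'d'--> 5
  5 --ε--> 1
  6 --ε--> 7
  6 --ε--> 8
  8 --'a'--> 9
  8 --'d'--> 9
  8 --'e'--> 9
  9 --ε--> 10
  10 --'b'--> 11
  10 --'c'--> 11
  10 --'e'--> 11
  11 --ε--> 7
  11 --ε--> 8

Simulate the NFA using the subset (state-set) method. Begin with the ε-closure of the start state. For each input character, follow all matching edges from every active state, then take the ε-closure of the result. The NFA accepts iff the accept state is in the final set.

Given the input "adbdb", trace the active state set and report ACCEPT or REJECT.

start: ε-closure({0}) = {0,2,4}
'a' @ 1: {1,5,6,7,8}  (accept∈set)
'd' @ 2: {9,10}
'b' @ 3: {7,8,11}  (accept∈set)
'd' @ 4: {9,10}
'b' @ 5: {7,8,11}  (accept∈set)
final: {7,8,11}; accept 7 in set

Answer: ACCEPT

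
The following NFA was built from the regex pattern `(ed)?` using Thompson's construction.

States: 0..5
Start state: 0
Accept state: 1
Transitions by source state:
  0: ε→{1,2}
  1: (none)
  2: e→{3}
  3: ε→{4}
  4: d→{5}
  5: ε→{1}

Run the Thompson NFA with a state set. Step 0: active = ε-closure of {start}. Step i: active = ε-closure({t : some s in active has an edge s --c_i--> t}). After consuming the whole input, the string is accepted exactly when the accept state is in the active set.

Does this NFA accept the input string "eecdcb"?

Answer: REJECT

Steps:
initial (ε-close {0}): {0,1,2}
'e' @ 1: {3,4}
'e' @ 2: {}  — dead — no transitions
rest 'cdcb' ignored (set empty)
after full input: {}  (accept=1 not in)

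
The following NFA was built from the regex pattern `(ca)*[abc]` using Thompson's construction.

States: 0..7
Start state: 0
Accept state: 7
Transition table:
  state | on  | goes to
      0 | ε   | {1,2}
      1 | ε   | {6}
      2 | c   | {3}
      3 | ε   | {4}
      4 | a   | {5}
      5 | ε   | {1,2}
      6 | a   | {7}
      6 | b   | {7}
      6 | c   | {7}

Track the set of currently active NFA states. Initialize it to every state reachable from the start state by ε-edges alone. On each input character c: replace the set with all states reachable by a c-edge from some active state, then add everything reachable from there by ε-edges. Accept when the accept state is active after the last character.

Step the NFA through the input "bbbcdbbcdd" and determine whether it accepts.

Answer: REJECT

Derivation:
S₀ = ε-closure({0}) = {0,1,2,6}
'b' @ 1: {7}  (accept∈set)
'b' @ 2: {}  — dead — no transitions
rest 'bcdbbcdd' ignored (set empty)
after full input: {}  (accept=7 not in)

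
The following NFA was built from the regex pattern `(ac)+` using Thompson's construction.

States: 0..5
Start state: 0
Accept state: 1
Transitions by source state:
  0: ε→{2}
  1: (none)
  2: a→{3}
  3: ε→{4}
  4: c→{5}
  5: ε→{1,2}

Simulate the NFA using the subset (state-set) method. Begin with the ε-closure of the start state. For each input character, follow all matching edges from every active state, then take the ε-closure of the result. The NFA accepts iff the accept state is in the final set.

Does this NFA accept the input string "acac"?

S₀ = ε-closure({0}) = {0,2}
'a' @ 1: {3,4}
'c' @ 2: {1,2,5}  ✓accept
'a' @ 3: {3,4}
'c' @ 4: {1,2,5}  ✓accept
after full input: {1,2,5}  (accept=1 in)

Answer: ACCEPT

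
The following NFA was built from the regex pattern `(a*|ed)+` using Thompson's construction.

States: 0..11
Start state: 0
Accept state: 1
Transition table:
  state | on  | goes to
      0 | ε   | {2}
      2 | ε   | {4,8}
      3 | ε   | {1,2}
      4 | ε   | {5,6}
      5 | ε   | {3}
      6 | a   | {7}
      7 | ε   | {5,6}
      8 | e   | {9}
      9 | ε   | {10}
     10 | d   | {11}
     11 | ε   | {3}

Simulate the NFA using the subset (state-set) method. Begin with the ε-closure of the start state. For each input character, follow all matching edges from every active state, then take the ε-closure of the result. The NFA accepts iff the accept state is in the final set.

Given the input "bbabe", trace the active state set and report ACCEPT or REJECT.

Answer: REJECT

Steps:
start: ε-closure({0}) = {0,1,2,3,4,5,6,8}
'b' @ 1: {}  — dead — no transitions
rest 'babe' ignored (set empty)
end set {} — state 1 not in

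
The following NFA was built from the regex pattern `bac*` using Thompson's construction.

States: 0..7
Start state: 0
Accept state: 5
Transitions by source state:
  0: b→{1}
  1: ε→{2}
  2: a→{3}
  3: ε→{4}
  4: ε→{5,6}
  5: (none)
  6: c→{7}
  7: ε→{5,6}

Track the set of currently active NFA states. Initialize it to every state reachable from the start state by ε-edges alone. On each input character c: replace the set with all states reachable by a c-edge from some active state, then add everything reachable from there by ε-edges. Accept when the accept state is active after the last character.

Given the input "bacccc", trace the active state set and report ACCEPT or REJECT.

start: ε-closure({0}) = {0}
'b' @ 1: {1,2}
'a' @ 2: {3,4,5,6}  [accepting]
'c' @ 3: {5,6,7}  [accepting]
'c' @ 4: {5,6,7}  [accepting]
'c' @ 5: {5,6,7}  [accepting]
'c' @ 6: {5,6,7}  [accepting]
end set {5,6,7} — state 5 in

Answer: ACCEPT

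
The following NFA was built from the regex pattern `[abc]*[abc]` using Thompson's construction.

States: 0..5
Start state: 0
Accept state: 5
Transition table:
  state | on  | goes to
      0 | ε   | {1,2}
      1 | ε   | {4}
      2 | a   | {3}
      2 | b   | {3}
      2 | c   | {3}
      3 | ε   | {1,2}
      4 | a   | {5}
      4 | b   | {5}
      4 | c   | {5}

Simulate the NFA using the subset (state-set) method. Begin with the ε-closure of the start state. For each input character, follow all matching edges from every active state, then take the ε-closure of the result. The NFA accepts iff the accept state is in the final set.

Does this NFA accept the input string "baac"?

initial (ε-close {0}): {0,1,2,4}
'b' @ 1: {1,2,3,4,5}  ✓accept
'a' @ 2: {1,2,3,4,5}  ✓accept
'a' @ 3: {1,2,3,4,5}  ✓accept
'c' @ 4: {1,2,3,4,5}  ✓accept
end set {1,2,3,4,5} — state 5 in

Answer: ACCEPT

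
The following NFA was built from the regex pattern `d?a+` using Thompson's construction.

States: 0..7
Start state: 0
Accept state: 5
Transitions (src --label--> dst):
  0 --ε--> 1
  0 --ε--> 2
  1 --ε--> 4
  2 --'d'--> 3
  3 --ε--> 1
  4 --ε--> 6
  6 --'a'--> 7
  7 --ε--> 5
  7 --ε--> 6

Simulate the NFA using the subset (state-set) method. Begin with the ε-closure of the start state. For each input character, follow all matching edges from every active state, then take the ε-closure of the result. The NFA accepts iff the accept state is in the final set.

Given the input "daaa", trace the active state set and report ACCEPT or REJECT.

S₀ = ε-closure({0}) = {0,1,2,4,6}
'd' @ 1: {1,3,4,6}
'a' @ 2: {5,6,7}  (accept∈set)
'a' @ 3: {5,6,7}  (accept∈set)
'a' @ 4: {5,6,7}  (accept∈set)
end set {5,6,7} — state 5 in

Answer: ACCEPT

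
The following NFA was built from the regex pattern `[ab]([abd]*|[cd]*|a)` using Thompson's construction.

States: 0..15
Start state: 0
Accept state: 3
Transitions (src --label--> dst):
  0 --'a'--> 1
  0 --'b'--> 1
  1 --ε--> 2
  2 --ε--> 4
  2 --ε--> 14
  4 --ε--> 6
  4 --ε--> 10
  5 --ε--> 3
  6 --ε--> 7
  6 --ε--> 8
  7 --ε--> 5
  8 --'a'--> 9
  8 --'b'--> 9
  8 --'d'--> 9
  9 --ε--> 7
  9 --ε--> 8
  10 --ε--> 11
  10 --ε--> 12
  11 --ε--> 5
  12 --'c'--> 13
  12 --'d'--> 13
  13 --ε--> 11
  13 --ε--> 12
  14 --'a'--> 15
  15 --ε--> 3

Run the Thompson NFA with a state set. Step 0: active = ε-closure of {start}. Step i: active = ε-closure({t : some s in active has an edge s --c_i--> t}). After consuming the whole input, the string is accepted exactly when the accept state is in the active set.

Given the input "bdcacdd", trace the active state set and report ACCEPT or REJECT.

Answer: REJECT

Steps:
initial (ε-close {0}): {0}
'b' @ 1: {1,2,3,4,5,6,7,8,10,11,12,14}  [accepting]
'd' @ 2: {3,5,7,8,9,11,12,13}  [accepting]
'c' @ 3: {3,5,11,12,13}  [accepting]
'a' @ 4: {}  — dead — no transitions
rest 'cdd' ignored (set empty)
end set {} — state 3 not in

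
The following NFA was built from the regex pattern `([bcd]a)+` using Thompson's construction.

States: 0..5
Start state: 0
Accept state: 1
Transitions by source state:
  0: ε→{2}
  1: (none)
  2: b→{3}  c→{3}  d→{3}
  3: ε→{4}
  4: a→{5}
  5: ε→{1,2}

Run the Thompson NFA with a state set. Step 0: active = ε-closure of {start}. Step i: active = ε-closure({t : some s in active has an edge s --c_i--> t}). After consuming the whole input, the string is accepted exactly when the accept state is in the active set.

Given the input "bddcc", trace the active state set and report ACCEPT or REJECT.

initial (ε-close {0}): {0,2}
'b' @ 1: {3,4}
'd' @ 2: {}  — dead — no transitions
rest 'dcc' ignored (set empty)
after full input: {}  (accept=1 not in)

Answer: REJECT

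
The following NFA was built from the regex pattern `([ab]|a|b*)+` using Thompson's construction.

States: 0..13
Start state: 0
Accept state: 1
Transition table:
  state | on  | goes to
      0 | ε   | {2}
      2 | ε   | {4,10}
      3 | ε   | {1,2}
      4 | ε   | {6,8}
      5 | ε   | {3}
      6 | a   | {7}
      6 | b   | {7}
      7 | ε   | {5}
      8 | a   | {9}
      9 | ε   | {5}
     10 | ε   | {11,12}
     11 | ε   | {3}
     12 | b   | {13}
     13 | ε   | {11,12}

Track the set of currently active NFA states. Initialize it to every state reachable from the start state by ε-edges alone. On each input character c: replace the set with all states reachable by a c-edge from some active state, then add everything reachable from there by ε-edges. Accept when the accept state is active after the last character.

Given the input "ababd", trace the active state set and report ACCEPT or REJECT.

Answer: REJECT

Steps:
S₀ = ε-closure({0}) = {0,1,2,3,4,6,8,10,11,12}
'a' @ 1: {1,2,3,4,5,6,7,8,9,10,11,12}  ✓accept
'b' @ 2: {1,2,3,4,5,6,7,8,10,11,12,13}  ✓accept
'a' @ 3: {1,2,3,4,5,6,7,8,9,10,11,12}  ✓accept
'b' @ 4: {1,2,3,4,5,6,7,8,10,11,12,13}  ✓accept
'd' @ 5: {}  — state set empty
final: {}; accept 1 not in set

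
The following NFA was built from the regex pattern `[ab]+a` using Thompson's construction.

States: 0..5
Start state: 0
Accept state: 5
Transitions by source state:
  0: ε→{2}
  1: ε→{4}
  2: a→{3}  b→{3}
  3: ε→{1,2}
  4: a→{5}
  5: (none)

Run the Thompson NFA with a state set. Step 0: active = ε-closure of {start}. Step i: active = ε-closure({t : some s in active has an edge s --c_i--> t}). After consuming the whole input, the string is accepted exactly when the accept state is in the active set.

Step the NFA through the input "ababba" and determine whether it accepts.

Answer: ACCEPT

Steps:
S₀ = ε-closure({0}) = {0,2}
'a' @ 1: {1,2,3,4}
'b' @ 2: {1,2,3,4}
'a' @ 3: {1,2,3,4,5}  (accept∈set)
'b' @ 4: {1,2,3,4}
'b' @ 5: {1,2,3,4}
'a' @ 6: {1,2,3,4,5}  (accept∈set)
after full input: {1,2,3,4,5}  (accept=5 in)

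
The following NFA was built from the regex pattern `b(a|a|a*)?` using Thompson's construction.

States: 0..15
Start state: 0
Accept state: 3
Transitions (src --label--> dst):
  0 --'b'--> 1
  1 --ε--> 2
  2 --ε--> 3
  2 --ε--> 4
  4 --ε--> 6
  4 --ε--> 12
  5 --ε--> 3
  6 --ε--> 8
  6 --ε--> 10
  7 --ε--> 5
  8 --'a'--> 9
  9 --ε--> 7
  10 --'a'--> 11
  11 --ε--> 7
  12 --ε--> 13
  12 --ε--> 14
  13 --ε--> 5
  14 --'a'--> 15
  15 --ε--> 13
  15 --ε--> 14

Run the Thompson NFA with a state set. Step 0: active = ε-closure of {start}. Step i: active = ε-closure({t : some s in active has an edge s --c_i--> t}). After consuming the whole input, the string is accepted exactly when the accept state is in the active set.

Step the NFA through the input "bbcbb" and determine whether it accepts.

Answer: REJECT

Steps:
S₀ = ε-closure({0}) = {0}
'b' @ 1: {1,2,3,4,5,6,8,10,12,13,14}  (accept∈set)
'b' @ 2: {}  — state set empty
rest 'cbb' ignored (set empty)
final: {}; accept 3 not in set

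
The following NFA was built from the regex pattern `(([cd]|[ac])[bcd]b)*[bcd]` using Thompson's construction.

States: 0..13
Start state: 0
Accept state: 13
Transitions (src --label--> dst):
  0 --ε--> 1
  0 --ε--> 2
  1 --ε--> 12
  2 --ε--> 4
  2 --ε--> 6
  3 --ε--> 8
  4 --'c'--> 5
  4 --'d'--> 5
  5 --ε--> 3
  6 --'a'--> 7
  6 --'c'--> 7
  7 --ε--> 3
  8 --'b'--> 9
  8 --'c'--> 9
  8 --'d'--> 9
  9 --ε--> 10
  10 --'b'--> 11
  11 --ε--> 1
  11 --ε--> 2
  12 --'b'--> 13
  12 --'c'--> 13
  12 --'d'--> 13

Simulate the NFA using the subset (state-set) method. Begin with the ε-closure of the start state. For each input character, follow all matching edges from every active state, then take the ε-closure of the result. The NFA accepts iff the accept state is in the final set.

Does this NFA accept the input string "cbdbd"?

Answer: REJECT

Derivation:
start: ε-closure({0}) = {0,1,2,4,6,12}
'c' @ 1: {3,5,7,8,13}  (accept∈set)
'b' @ 2: {9,10}
'd' @ 3: {}  — dead — no transitions
rest 'bd' ignored (set empty)
after full input: {}  (accept=13 not in)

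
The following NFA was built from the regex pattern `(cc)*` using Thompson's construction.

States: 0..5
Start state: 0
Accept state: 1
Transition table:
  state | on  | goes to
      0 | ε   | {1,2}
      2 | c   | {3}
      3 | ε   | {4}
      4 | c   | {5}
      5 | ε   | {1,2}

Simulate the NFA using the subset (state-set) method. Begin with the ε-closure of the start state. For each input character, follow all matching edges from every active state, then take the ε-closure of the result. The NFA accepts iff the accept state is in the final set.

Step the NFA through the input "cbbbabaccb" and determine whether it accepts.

start: ε-closure({0}) = {0,1,2}
'c' @ 1: {3,4}
'b' @ 2: {}  — dead — no transitions
rest 'bbabaccb' ignored (set empty)
final: {}; accept 1 not in set

Answer: REJECT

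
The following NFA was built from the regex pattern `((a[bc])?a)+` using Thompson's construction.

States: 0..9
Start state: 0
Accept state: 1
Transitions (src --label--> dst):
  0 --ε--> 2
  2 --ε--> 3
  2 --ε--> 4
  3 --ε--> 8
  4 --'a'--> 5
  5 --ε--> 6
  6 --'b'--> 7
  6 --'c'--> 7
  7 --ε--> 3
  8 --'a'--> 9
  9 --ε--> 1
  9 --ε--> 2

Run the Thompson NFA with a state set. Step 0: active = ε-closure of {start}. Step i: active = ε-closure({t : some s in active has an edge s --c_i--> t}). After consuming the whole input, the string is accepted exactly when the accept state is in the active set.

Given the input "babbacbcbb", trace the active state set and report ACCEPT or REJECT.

Answer: REJECT

Trace:
initial (ε-close {0}): {0,2,3,4,8}
'b' @ 1: {}  — state set empty
rest 'abbacbcbb' ignored (set empty)
end set {} — state 1 not in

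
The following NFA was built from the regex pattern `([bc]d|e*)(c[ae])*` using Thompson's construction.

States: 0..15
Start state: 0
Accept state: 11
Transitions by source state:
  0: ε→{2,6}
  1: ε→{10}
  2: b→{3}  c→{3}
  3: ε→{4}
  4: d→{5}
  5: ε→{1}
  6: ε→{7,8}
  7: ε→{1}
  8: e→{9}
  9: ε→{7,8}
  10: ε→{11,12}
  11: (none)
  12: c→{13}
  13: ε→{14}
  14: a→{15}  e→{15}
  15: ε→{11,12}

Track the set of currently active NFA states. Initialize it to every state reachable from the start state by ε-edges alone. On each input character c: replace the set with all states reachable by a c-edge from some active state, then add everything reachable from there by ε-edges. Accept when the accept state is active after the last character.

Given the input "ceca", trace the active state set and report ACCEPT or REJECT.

Answer: ACCEPT

Derivation:
S₀ = ε-closure({0}) = {0,1,2,6,7,8,10,11,12}
'c' @ 1: {3,4,13,14}
'e' @ 2: {11,12,15}  ✓accept
'c' @ 3: {13,14}
'a' @ 4: {11,12,15}  ✓accept
final: {11,12,15}; accept 11 in set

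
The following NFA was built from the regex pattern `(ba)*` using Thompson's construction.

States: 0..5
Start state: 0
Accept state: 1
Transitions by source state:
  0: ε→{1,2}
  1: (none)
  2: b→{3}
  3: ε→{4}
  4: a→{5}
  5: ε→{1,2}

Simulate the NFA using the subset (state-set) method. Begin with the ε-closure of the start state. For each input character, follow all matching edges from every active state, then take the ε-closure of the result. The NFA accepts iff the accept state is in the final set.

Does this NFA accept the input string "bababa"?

S₀ = ε-closure({0}) = {0,1,2}
'b' @ 1: {3,4}
'a' @ 2: {1,2,5}  ✓accept
'b' @ 3: {3,4}
'a' @ 4: {1,2,5}  ✓accept
'b' @ 5: {3,4}
'a' @ 6: {1,2,5}  ✓accept
final: {1,2,5}; accept 1 in set

Answer: ACCEPT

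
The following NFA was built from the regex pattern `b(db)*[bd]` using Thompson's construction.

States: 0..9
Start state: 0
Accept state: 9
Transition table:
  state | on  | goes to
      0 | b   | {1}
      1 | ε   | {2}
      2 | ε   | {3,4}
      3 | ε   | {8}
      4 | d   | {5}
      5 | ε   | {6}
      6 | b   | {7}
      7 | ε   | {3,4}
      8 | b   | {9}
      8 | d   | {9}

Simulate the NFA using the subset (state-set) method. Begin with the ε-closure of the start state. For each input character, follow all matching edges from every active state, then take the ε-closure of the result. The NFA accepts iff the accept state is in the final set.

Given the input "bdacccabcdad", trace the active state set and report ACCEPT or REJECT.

Answer: REJECT

Trace:
S₀ = ε-closure({0}) = {0}
'b' @ 1: {1,2,3,4,8}
'd' @ 2: {5,6,9}  (accept∈set)
'a' @ 3: {}  — no active states
rest 'cccabcdad' ignored (set empty)
final: {}; accept 9 not in set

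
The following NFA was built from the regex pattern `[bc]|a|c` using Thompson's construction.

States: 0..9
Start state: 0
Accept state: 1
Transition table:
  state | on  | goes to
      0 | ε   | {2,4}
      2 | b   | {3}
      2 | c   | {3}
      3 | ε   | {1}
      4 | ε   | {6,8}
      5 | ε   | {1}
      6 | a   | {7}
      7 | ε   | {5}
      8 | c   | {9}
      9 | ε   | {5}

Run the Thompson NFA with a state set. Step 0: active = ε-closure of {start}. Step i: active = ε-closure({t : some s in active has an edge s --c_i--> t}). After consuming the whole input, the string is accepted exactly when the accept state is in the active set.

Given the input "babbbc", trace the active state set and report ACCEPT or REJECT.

start: ε-closure({0}) = {0,2,4,6,8}
'b' @ 1: {1,3}  ✓accept
'a' @ 2: {}  — dead — no transitions
rest 'bbbc' ignored (set empty)
end set {} — state 1 not in

Answer: REJECT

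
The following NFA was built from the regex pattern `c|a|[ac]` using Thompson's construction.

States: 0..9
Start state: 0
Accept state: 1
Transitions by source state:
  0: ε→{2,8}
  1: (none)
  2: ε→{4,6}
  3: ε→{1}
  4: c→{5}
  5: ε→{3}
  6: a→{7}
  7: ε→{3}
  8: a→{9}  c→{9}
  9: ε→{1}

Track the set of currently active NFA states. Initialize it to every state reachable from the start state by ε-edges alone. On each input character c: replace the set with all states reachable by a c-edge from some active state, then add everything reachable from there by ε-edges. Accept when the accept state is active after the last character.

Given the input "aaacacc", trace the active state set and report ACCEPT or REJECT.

start: ε-closure({0}) = {0,2,4,6,8}
'a' @ 1: {1,3,7,9}  ✓accept
'a' @ 2: {}  — dead — no transitions
rest 'acacc' ignored (set empty)
final: {}; accept 1 not in set

Answer: REJECT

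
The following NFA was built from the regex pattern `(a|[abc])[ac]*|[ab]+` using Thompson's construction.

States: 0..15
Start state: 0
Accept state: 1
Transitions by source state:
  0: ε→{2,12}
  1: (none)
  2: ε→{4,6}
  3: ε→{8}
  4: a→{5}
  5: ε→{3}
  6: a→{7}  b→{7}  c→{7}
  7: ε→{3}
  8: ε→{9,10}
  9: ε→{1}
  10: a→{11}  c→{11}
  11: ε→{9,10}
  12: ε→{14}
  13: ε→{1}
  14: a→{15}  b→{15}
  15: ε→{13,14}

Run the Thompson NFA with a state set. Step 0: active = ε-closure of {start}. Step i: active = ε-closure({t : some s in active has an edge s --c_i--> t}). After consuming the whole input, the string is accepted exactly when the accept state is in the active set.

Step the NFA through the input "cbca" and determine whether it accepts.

start: ε-closure({0}) = {0,2,4,6,12,14}
'c' @ 1: {1,3,7,8,9,10}  ✓accept
'b' @ 2: {}  — dead — no transitions
rest 'ca' ignored (set empty)
final: {}; accept 1 not in set

Answer: REJECT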